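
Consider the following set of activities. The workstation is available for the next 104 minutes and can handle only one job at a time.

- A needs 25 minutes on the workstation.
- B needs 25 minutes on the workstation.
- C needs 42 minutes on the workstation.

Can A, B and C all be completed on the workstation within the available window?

Running back to back, the jobs need 25 + 25 + 42 = 92 minutes on the workstation.
Since 92 ≤ 104, they fit within the window.

Yes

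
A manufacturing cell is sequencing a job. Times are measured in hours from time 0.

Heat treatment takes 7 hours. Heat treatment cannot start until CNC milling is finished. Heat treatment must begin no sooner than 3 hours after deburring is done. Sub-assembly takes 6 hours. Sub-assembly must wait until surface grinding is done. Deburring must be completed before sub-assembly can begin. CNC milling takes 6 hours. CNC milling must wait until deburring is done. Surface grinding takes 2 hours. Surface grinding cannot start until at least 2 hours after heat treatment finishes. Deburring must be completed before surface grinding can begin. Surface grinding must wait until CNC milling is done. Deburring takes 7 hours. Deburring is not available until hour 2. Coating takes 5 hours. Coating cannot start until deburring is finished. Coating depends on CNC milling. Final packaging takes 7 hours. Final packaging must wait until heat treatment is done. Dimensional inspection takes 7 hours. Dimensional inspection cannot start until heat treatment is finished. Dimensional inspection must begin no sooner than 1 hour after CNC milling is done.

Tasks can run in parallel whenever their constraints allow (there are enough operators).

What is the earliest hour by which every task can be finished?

32

After its own release at hour 2, deburring can start at hour 2 and finishes at hour 9.
CNC milling waits on deburring (finishes hour 9), so it starts at hour 9 and finishes at 9 + 6 = hour 15.
Coating cannot start until deburring (finishes hour 9); CNC milling (finishes hour 15). The controlling bound is hour 15, so coating finishes at 15 + 5 = hour 20.
Heat treatment needs all of CNC milling (finishes hour 15); deburring (finishes hour 9, plus 3-hour gap → hour 12). That puts its earliest start at hour 15; it finishes at 15 + 7 = hour 22.
After heat treatment (finishes hour 22), final packaging can start at hour 22 and finishes at hour 29.
Dimensional inspection needs all of heat treatment (finishes hour 22); CNC milling (finishes hour 15, plus 1-hour gap → hour 16). That puts its earliest start at hour 22; it finishes at 22 + 7 = hour 29.
For surface grinding: heat treatment (finishes hour 22, plus 2-hour gap → hour 24); deburring (finishes hour 9); CNC milling (finishes hour 15). Taking the maximum gives a start of hour 24, and it finishes at 24 + 2 = hour 26.
Sub-assembly has to wait for surface grinding (finishes hour 26); deburring (finishes hour 9). The latest of these is hour 26, so sub-assembly runs hour 26 to 26 + 6 = hour 32.
All tasks are finished once the last one completes. Finish times: Deburring at 9, CNC milling at 15, Heat treatment at 22, Surface grinding at 26, Dimensional inspection at 29, Coating at 20, Sub-assembly at 32, Final packaging at 29. The latest is hour 32.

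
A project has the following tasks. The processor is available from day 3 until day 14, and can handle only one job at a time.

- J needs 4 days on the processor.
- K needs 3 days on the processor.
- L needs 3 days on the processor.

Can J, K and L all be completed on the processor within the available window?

The processor window is 14 − 3 = 11 days.
Running back to back, the jobs need 4 + 3 + 3 = 10 days on the processor.
Since 10 ≤ 11, they fit within the window.

Yes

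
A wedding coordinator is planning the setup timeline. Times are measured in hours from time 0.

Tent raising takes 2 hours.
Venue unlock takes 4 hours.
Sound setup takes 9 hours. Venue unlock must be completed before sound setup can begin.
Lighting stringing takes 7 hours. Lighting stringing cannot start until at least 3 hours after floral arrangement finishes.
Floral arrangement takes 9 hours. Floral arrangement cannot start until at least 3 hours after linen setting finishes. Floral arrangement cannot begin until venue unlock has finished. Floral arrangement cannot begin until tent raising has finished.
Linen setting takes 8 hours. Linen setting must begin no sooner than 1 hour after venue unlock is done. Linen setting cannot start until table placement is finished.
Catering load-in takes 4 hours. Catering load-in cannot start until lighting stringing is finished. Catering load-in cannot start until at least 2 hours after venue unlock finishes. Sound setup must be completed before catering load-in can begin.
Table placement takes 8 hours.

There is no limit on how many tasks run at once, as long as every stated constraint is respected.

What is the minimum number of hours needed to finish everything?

Table placement can start immediately at hour 0; it finishes at hour 8.
Nothing blocks tent raising, so it runs from hour 0 to hour 2.
Venue unlock has no prerequisites, so it starts at hour 0 and finishes at hour 4.
Sound setup cannot begin until venue unlock (finishes hour 4). It runs from hour 4 to 4 + 9 = hour 13.
For linen setting: venue unlock (finishes hour 4, plus 1-hour gap → hour 5); table placement (finishes hour 8). Taking the maximum gives a start of hour 8, and it finishes at 8 + 8 = hour 16.
Floral arrangement has to wait for linen setting (finishes hour 16, plus 3-hour gap → hour 19); venue unlock (finishes hour 4); tent raising (finishes hour 2). The latest of these is hour 19, so floral arrangement runs hour 19 to 19 + 9 = hour 28.
Lighting stringing cannot begin until floral arrangement (finishes hour 28, plus 3-hour gap → hour 31). It runs from hour 31 to 31 + 7 = hour 38.
Catering load-in cannot start until lighting stringing (finishes hour 38); venue unlock (finishes hour 4, plus 2-hour gap → hour 6); sound setup (finishes hour 13). The controlling bound is hour 38, so catering load-in finishes at 38 + 4 = hour 42.
All tasks are finished once the last one completes. Finish times: Venue unlock at 4, Tent raising at 2, Table placement at 8, Linen setting at 16, Floral arrangement at 28, Lighting stringing at 38, Sound setup at 13, Catering load-in at 42. The latest is hour 42.

42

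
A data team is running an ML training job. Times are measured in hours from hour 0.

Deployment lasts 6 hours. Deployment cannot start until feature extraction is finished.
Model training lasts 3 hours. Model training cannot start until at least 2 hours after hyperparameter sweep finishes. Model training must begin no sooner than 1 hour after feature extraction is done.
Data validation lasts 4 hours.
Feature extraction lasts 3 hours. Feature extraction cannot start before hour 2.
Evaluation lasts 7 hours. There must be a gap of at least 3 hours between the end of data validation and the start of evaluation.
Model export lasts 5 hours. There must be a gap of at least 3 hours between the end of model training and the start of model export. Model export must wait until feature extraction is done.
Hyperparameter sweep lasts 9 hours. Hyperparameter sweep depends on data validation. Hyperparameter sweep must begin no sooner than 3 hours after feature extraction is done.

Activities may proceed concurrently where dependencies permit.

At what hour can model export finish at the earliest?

30

After its own release at hour 2, feature extraction can start at hour 2 and finishes at hour 5.
Data validation can start immediately at hour 0; it finishes at hour 4.
Hyperparameter sweep cannot start until data validation (finishes hour 4); feature extraction (finishes hour 5, plus 3-hour gap → hour 8). The controlling bound is hour 8, so hyperparameter sweep finishes at 8 + 9 = hour 17.
For model training: hyperparameter sweep (finishes hour 17, plus 2-hour gap → hour 19); feature extraction (finishes hour 5, plus 1-hour gap → hour 6). Taking the maximum gives a start of hour 19, and it finishes at 19 + 3 = hour 22.
Model export needs all of model training (finishes hour 22, plus 3-hour gap → hour 25); feature extraction (finishes hour 5). That puts its earliest start at hour 25; it finishes at 25 + 5 = hour 30.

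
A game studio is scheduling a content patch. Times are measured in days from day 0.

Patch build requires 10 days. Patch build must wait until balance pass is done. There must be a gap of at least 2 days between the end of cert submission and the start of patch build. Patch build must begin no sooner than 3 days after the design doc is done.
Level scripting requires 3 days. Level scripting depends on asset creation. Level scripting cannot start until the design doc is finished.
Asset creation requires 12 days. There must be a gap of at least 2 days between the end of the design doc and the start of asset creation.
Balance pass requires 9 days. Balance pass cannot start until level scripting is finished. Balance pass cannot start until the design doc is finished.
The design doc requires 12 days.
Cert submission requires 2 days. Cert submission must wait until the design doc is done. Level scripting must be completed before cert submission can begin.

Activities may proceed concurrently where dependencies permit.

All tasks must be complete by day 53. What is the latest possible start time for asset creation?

19

Patch build has no dependents, so it just needs to finish by day 53. Starting by 53 − 10 = day 43 achieves that.
Since patch build (must start by day 43) depends on it, balance pass must finish by day 43. Backing off its 9-day duration gives a latest start of day 34.
Cert submission feeds into patch build (must start by day 43, minus 2-day gap → day 41); so cert submission must finish by day 41 and therefore start by day 39.
Level scripting feeds balance pass (must start by day 34); cert submission (must start by day 39). Taking the minimum, level scripting must finish by day 34 and start by 34 − 3 = day 31.
Asset creation has to be done before level scripting (must start by day 31). That means finishing by day 31, i.e. starting by 31 − 12 = day 19.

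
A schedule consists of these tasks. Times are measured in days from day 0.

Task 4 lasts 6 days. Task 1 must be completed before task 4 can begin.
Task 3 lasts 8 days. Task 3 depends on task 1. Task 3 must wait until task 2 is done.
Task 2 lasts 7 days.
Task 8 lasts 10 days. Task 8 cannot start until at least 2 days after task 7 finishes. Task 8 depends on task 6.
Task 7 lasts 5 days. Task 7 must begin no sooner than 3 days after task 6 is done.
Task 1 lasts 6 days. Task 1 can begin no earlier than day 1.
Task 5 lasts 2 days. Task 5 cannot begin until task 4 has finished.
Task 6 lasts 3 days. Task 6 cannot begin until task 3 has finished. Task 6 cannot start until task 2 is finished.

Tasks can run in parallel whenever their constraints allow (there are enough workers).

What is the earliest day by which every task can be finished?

Nothing blocks task 2, so it runs from day 0 to day 7.
After its own release at day 1, task 1 can start at day 1 and finishes at day 7.
Task 4 waits on task 1 (finishes day 7), so it starts at day 7 and finishes at 7 + 6 = day 13.
Task 5 cannot begin until task 4 (finishes day 13). It runs from day 13 to 13 + 2 = day 15.
Task 3 has to wait for task 1 (finishes day 7); task 2 (finishes day 7). The latest of these is day 7, so task 3 runs day 7 to 7 + 8 = day 15.
For task 6: task 3 (finishes day 15); task 2 (finishes day 7). Taking the maximum gives a start of day 15, and it finishes at 15 + 3 = day 18.
After task 6 (finishes day 18, plus 3-day gap → day 21), task 7 can start at day 21 and finishes at day 26.
Task 8 has to wait for task 7 (finishes day 26, plus 2-day gap → day 28); task 6 (finishes day 18). The latest of these is day 28, so task 8 runs day 28 to 28 + 10 = day 38.
All tasks are finished once the last one completes. Finish times: Task 1 at 7, Task 2 at 7, Task 3 at 15, Task 4 at 13, Task 5 at 15, Task 6 at 18, Task 7 at 26, Task 8 at 38. The latest is day 38.

38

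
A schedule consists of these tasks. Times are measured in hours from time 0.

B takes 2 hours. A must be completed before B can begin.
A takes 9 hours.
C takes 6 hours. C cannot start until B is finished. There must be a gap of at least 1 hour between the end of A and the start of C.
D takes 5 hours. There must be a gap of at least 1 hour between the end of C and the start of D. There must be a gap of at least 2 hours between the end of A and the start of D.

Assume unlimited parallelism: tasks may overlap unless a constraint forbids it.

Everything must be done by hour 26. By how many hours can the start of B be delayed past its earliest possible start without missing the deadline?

Nothing blocks A, so it runs from hour 0 to hour 9.
B waits on A (finishes hour 9), so it starts at hour 9 and finishes at 9 + 2 = hour 11.

Working backward from the deadline:
To finish by hour 26, D (duration 5) must start no later than hour 21.
Since D (must start by hour 21, minus 1-hour gap → hour 20) depends on it, C must finish by hour 20. Backing off its 6-hour duration gives a latest start of hour 14.
B feeds into C (must start by hour 14); so B must finish by hour 14 and therefore start by hour 12.
So B can start as early as hour 9 and as late as hour 12, giving 12 − 9 = 3 hours of slack.

3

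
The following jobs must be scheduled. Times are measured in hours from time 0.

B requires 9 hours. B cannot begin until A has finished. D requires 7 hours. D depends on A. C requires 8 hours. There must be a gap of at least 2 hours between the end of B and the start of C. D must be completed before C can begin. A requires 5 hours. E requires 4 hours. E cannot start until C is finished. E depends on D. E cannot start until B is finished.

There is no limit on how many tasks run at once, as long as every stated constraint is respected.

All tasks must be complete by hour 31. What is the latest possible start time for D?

Nothing follows E; the deadline of hour 31 is its only limit. It must start by 31 − 4 = hour 27.
C feeds into E (must start by hour 27); so C must finish by hour 27 and therefore start by hour 19.
For D: C (must start by hour 19); E (must start by hour 27). The most restrictive is hour 19; with a 7-hour duration, D must start by hour 12.

12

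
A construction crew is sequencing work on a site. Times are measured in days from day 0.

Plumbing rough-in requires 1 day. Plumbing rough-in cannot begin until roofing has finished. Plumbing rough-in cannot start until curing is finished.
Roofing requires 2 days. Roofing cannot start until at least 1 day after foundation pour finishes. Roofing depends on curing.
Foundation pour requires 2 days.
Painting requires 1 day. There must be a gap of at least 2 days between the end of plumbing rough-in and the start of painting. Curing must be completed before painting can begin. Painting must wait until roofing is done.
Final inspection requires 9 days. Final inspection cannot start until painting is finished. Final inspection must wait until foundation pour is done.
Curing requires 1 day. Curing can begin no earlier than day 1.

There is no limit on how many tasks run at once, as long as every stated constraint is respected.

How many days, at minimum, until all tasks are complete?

After its own release at day 1, curing can start at day 1 and finishes at day 2.
Foundation pour has no prerequisites, so it starts at day 0 and finishes at day 2.
Roofing cannot start until foundation pour (finishes day 2, plus 1-day gap → day 3); curing (finishes day 2). The controlling bound is day 3, so roofing finishes at 3 + 2 = day 5.
Plumbing rough-in has to wait for roofing (finishes day 5); curing (finishes day 2). The latest of these is day 5, so plumbing rough-in runs day 5 to 5 + 1 = day 6.
For painting: plumbing rough-in (finishes day 6, plus 2-day gap → day 8); curing (finishes day 2); roofing (finishes day 5). Taking the maximum gives a start of day 8, and it finishes at 8 + 1 = day 9.
For final inspection: painting (finishes day 9); foundation pour (finishes day 2). Taking the maximum gives a start of day 9, and it finishes at 9 + 9 = day 18.
All tasks are finished once the last one completes. Finish times: Foundation pour at 2, Curing at 2, Roofing at 5, Plumbing rough-in at 6, Painting at 9, Final inspection at 18. The latest is day 18.

18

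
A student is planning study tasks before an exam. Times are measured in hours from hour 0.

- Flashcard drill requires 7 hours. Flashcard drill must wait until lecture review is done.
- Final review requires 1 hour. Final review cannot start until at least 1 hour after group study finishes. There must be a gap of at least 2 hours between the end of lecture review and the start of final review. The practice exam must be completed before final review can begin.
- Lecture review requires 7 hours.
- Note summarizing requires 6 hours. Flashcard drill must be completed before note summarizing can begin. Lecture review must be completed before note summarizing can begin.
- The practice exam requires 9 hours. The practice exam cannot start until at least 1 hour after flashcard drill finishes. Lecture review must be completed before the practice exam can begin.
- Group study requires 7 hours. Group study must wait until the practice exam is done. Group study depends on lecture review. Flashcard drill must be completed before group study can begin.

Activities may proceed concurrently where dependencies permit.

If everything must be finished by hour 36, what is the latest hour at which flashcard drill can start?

10

Final review must finish by hour 36; it takes 1 hour, so it must start by 36 − 1 = hour 35.
Group study must finish before final review (must start by hour 35, minus 1-hour gap → hour 34). With a 7-hour duration, group study must start by 34 − 7 = hour 27.
The practice exam feeds group study (must start by hour 27); final review (must start by hour 35). Taking the minimum, the practice exam must finish by hour 27 and start by 27 − 9 = hour 18.
Note summarizing has no dependents, so it just needs to finish by hour 36. Starting by 36 − 6 = hour 30 achieves that.
Flashcard drill must finish in time for the practice exam (must start by hour 18, minus 1-hour gap → hour 17); group study (must start by hour 27); note summarizing (must start by hour 30). The tightest is hour 17, so flashcard drill must start by 17 − 7 = hour 10.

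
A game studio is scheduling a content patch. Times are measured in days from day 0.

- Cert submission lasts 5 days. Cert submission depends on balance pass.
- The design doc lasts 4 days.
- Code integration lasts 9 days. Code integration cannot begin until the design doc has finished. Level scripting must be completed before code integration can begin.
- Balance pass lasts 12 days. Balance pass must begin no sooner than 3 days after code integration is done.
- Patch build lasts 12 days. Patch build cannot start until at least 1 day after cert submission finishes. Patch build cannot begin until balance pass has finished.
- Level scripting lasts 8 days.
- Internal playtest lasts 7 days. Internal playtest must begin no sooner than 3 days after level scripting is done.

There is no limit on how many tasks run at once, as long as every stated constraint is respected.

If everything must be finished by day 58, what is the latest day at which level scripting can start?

Nothing follows patch build; the deadline of day 58 is its only limit. It must start by 58 − 12 = day 46.
Cert submission feeds into patch build (must start by day 46, minus 1-day gap → day 45); so cert submission must finish by day 45 and therefore start by day 40.
Balance pass must finish in time for cert submission (must start by day 40); patch build (must start by day 46). The tightest is day 40, so balance pass must start by 40 − 12 = day 28.
Code integration has to be done before balance pass (must start by day 28, minus 3-day gap → day 25). That means finishing by day 25, i.e. starting by 25 − 9 = day 16.
To finish by day 58, internal playtest (duration 7) must start no later than day 51.
Level scripting feeds code integration (must start by day 16); internal playtest (must start by day 51, minus 3-day gap → day 48). Taking the minimum, level scripting must finish by day 16 and start by 16 − 8 = day 8.

8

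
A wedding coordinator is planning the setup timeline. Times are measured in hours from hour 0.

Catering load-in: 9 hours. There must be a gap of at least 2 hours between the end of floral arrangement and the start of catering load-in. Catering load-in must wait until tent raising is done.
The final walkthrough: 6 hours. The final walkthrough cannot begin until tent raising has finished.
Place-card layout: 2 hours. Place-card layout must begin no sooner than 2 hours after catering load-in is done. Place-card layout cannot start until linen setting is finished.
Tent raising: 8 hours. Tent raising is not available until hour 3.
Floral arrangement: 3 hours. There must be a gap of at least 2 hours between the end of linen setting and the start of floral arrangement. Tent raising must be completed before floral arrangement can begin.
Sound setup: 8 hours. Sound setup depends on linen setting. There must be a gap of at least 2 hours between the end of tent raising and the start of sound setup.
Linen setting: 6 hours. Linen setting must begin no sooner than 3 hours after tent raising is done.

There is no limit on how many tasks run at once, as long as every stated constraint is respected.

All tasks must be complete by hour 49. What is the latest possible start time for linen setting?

Place-card layout has no dependents, so it just needs to finish by hour 49. Starting by 49 − 2 = hour 47 achieves that.
Catering load-in has to be done before place-card layout (must start by hour 47, minus 2-hour gap → hour 45). That means finishing by hour 45, i.e. starting by 45 − 9 = hour 36.
Floral arrangement must finish before catering load-in (must start by hour 36, minus 2-hour gap → hour 34). With a 3-hour duration, floral arrangement must start by 34 − 3 = hour 31.
Sound setup must finish by hour 49; it takes 8 hours, so it must start by 49 − 8 = hour 41.
Linen setting has several dependents: floral arrangement (must start by hour 31, minus 2-hour gap → hour 29); sound setup (must start by hour 41); place-card layout (must start by hour 47). The earliest of those limits is hour 29, so linen setting must start by 29 − 6 = hour 23.

23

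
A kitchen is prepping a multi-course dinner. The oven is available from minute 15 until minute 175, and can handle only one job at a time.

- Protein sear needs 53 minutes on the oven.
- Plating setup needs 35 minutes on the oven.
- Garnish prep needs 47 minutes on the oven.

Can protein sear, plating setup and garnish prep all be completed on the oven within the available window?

The oven window is 175 − 15 = 160 minutes.
Running back to back, the jobs need 53 + 35 + 47 = 135 minutes on the oven.
Since 135 ≤ 160, they fit within the window.

Yes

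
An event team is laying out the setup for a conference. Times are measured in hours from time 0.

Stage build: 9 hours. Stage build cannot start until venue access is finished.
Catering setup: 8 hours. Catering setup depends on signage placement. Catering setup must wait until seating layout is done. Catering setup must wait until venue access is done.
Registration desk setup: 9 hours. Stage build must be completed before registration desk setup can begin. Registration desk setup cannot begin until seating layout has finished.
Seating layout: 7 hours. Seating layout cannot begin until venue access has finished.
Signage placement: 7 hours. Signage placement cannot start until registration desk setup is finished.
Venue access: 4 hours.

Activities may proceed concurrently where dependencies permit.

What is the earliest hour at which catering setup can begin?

29

Venue access can start immediately at hour 0; it finishes at hour 4.
After venue access (finishes hour 4), seating layout can start at hour 4 and finishes at hour 11.
Stage build cannot begin until venue access (finishes hour 4). It runs from hour 4 to 4 + 9 = hour 13.
Registration desk setup needs all of stage build (finishes hour 13); seating layout (finishes hour 11). That puts its earliest start at hour 13; it finishes at 13 + 9 = hour 22.
Signage placement waits on registration desk setup (finishes hour 22), so it starts at hour 22 and finishes at 22 + 7 = hour 29.
Catering setup waits on signage placement (finishes hour 29); seating layout (finishes hour 11); venue access (finishes hour 4). The latest of these is hour 29, which is the earliest catering setup can start.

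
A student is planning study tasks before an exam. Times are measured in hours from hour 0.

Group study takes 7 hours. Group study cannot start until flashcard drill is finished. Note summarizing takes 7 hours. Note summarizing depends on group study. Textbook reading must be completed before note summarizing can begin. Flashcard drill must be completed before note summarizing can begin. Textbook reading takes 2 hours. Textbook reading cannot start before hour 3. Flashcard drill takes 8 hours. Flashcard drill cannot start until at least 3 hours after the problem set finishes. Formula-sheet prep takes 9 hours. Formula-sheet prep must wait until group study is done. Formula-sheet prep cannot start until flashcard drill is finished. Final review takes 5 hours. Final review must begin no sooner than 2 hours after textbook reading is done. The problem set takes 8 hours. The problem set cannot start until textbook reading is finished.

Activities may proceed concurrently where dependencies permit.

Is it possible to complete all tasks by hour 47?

After its own release at hour 3, textbook reading can start at hour 3 and finishes at hour 5.
After textbook reading (finishes hour 5, plus 2-hour gap → hour 7), final review can start at hour 7 and finishes at hour 12.
The problem set waits on textbook reading (finishes hour 5), so it starts at hour 5 and finishes at 5 + 8 = hour 13.
After the problem set (finishes hour 13, plus 3-hour gap → hour 16), flashcard drill can start at hour 16 and finishes at hour 24.
Group study cannot begin until flashcard drill (finishes hour 24). It runs from hour 24 to 24 + 7 = hour 31.
Formula-sheet prep has to wait for group study (finishes hour 31); flashcard drill (finishes hour 24). The latest of these is hour 31, so formula-sheet prep runs hour 31 to 31 + 9 = hour 40.
Note summarizing needs all of group study (finishes hour 31); textbook reading (finishes hour 5); flashcard drill (finishes hour 24). That puts its earliest start at hour 31; it finishes at 31 + 7 = hour 38.
Every task is finished by hour 40, which is no later than the deadline of 47, so the schedule is feasible.

Yes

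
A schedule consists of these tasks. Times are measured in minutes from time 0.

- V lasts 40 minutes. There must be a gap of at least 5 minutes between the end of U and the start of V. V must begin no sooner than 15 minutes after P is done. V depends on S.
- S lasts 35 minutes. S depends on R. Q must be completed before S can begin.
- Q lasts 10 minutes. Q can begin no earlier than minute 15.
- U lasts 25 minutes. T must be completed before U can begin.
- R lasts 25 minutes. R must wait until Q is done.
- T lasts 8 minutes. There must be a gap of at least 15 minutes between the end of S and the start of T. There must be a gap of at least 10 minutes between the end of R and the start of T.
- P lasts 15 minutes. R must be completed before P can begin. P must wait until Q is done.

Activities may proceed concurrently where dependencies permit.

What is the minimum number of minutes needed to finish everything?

178

Q cannot begin until its own release at minute 15. It runs from minute 15 to 15 + 10 = minute 25.
After Q (finishes minute 25), R can start at minute 25 and finishes at minute 50.
For S: R (finishes minute 50); Q (finishes minute 25). Taking the maximum gives a start of minute 50, and it finishes at 50 + 35 = minute 85.
T has to wait for S (finishes minute 85, plus 15-minute gap → minute 100); R (finishes minute 50, plus 10-minute gap → minute 60). The latest of these is minute 100, so T runs minute 100 to 100 + 8 = minute 108.
After T (finishes minute 108), U can start at minute 108 and finishes at minute 133.
P has to wait for R (finishes minute 50); Q (finishes minute 25). The latest of these is minute 50, so P runs minute 50 to 50 + 15 = minute 65.
V cannot start until U (finishes minute 133, plus 5-minute gap → minute 138); P (finishes minute 65, plus 15-minute gap → minute 80); S (finishes minute 85). The controlling bound is minute 138, so V finishes at 138 + 40 = minute 178.
All tasks are finished once the last one completes. Finish times: P at 65, Q at 25, R at 50, S at 85, T at 108, U at 133, V at 178. The latest is minute 178.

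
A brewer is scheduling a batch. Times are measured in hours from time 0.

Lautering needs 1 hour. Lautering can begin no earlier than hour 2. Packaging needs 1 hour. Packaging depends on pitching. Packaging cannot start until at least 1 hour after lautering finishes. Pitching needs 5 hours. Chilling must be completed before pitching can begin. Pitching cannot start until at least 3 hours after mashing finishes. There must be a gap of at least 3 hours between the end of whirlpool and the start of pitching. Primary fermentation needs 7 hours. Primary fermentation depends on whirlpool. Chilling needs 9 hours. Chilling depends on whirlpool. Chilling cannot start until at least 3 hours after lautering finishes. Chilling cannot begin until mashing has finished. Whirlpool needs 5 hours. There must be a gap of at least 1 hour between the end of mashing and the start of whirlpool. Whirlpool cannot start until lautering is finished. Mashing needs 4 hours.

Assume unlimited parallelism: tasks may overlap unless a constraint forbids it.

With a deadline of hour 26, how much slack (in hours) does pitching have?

1

Lautering cannot begin until its own release at hour 2. It runs from hour 2 to 2 + 1 = hour 3.
Mashing can start immediately at hour 0; it finishes at hour 4.
Whirlpool has to wait for mashing (finishes hour 4, plus 1-hour gap → hour 5); lautering (finishes hour 3). The latest of these is hour 5, so whirlpool runs hour 5 to 5 + 5 = hour 10.
Chilling has to wait for whirlpool (finishes hour 10); lautering (finishes hour 3, plus 3-hour gap → hour 6); mashing (finishes hour 4). The latest of these is hour 10, so chilling runs hour 10 to 10 + 9 = hour 19.
For pitching: chilling (finishes hour 19); mashing (finishes hour 4, plus 3-hour gap → hour 7); whirlpool (finishes hour 10, plus 3-hour gap → hour 13). Taking the maximum gives a start of hour 19, and it finishes at 19 + 5 = hour 24.

Working backward from the deadline:
Packaging has no dependents, so it just needs to finish by hour 26. Starting by 26 − 1 = hour 25 achieves that.
Pitching must finish before packaging (must start by hour 25). With a 5-hour duration, pitching must start by 25 − 5 = hour 20.
So pitching can start as early as hour 19 and as late as hour 20, giving 20 − 19 = 1 hour of slack.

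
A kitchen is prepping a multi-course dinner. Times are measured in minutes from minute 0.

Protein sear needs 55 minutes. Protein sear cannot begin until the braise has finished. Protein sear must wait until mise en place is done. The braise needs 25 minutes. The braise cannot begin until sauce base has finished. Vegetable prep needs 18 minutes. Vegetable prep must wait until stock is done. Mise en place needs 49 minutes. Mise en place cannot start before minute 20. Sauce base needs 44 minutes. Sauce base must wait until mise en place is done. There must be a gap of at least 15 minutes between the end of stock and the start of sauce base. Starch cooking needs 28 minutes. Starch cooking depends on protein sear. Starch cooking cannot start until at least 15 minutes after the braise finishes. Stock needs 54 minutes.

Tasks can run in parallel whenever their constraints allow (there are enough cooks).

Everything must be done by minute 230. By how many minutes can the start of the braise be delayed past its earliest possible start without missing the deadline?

Nothing blocks stock, so it runs from minute 0 to minute 54.
Mise en place waits on its own release at minute 20, so it starts at minute 20 and finishes at 20 + 49 = minute 69.
Sauce base cannot start until mise en place (finishes minute 69); stock (finishes minute 54, plus 15-minute gap → minute 69). The controlling bound is minute 69, so sauce base finishes at 69 + 44 = minute 113.
The braise waits on sauce base (finishes minute 113), so it starts at minute 113 and finishes at 113 + 25 = minute 138.

Working backward from the deadline:
To finish by minute 230, starch cooking (duration 28) must start no later than minute 202.
Protein sear feeds into starch cooking (must start by minute 202); so protein sear must finish by minute 202 and therefore start by minute 147.
The braise has several dependents: protein sear (must start by minute 147); starch cooking (must start by minute 202, minus 15-minute gap → minute 187). The earliest of those limits is minute 147, so the braise must start by 147 − 25 = minute 122.
So the braise can start as early as minute 113 and as late as minute 122, giving 122 − 113 = 9 minutes of slack.

9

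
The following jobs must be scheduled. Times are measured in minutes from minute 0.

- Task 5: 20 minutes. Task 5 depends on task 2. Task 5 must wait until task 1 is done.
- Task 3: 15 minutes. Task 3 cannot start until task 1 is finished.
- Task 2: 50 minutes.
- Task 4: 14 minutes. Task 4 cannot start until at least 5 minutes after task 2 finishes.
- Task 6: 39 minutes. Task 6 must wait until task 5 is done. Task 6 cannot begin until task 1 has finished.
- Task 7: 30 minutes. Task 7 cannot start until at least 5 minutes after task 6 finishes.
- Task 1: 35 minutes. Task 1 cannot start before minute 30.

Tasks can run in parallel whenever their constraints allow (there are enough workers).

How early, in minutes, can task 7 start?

Task 2 has no prerequisites, so it starts at minute 0 and finishes at minute 50.
Task 1 waits on its own release at minute 30, so it starts at minute 30 and finishes at 30 + 35 = minute 65.
Task 5 cannot start until task 2 (finishes minute 50); task 1 (finishes minute 65). The controlling bound is minute 65, so task 5 finishes at 65 + 20 = minute 85.
For task 6: task 5 (finishes minute 85); task 1 (finishes minute 65). Taking the maximum gives a start of minute 85, and it finishes at 85 + 39 = minute 124.
Task 7 waits on task 6 (finishes minute 124, plus 5-minute gap → minute 129), so the earliest it can start is minute 129.

129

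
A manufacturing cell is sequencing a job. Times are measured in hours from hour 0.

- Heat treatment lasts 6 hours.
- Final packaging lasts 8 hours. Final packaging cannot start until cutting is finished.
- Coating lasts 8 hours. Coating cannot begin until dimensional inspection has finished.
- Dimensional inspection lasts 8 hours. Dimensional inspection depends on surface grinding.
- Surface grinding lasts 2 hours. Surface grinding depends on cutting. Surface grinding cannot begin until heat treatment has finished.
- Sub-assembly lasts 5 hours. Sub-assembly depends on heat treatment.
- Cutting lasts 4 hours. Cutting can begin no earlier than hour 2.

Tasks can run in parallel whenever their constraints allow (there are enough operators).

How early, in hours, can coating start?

Heat treatment can start immediately at hour 0; it finishes at hour 6.
Cutting waits on its own release at hour 2, so it starts at hour 2 and finishes at 2 + 4 = hour 6.
Surface grinding has to wait for cutting (finishes hour 6); heat treatment (finishes hour 6). The latest of these is hour 6, so surface grinding runs hour 6 to 6 + 2 = hour 8.
Dimensional inspection waits on surface grinding (finishes hour 8), so it starts at hour 8 and finishes at 8 + 8 = hour 16.
Coating waits on dimensional inspection (finishes hour 16), so the earliest it can start is hour 16.

16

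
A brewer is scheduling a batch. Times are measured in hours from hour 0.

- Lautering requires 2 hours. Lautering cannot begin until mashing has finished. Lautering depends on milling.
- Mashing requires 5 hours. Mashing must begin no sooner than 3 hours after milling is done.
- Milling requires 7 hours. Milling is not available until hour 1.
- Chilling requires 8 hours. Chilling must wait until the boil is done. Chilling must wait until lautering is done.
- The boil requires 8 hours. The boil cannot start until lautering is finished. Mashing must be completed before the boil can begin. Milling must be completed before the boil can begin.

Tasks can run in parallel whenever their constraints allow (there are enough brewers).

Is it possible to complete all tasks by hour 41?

Yes

After its own release at hour 1, milling can start at hour 1 and finishes at hour 8.
After milling (finishes hour 8, plus 3-hour gap → hour 11), mashing can start at hour 11 and finishes at hour 16.
Lautering has to wait for mashing (finishes hour 16); milling (finishes hour 8). The latest of these is hour 16, so lautering runs hour 16 to 16 + 2 = hour 18.
For the boil: lautering (finishes hour 18); mashing (finishes hour 16); milling (finishes hour 8). Taking the maximum gives a start of hour 18, and it finishes at 18 + 8 = hour 26.
Chilling cannot start until the boil (finishes hour 26); lautering (finishes hour 18). The controlling bound is hour 26, so chilling finishes at 26 + 8 = hour 34.
Every task is finished by hour 34, which is no later than the deadline of 41, so the schedule is feasible.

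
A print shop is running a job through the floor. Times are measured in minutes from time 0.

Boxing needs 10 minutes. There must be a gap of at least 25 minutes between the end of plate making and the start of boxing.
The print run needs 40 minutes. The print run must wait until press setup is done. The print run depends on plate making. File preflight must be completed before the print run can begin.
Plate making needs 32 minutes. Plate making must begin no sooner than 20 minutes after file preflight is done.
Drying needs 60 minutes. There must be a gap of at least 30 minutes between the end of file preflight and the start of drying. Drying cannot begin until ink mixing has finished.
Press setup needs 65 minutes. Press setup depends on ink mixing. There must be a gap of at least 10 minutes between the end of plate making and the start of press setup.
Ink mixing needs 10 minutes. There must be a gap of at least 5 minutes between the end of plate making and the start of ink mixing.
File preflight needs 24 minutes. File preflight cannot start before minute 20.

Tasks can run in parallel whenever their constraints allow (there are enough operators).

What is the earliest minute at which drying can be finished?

171

File preflight waits on its own release at minute 20, so it starts at minute 20 and finishes at 20 + 24 = minute 44.
Plate making cannot begin until file preflight (finishes minute 44, plus 20-minute gap → minute 64). It runs from minute 64 to 64 + 32 = minute 96.
After plate making (finishes minute 96, plus 5-minute gap → minute 101), ink mixing can start at minute 101 and finishes at minute 111.
For drying: file preflight (finishes minute 44, plus 30-minute gap → minute 74); ink mixing (finishes minute 111). Taking the maximum gives a start of minute 111, and it finishes at 111 + 60 = minute 171.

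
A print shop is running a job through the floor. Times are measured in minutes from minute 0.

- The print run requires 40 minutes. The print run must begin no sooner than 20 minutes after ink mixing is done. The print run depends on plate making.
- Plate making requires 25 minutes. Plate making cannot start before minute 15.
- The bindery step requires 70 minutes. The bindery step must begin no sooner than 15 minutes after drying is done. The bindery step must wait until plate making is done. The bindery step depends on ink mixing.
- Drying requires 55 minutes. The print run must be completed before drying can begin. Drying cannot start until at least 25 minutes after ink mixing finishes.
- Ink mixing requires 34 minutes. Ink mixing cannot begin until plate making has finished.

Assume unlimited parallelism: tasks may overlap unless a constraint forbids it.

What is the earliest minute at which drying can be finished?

After its own release at minute 15, plate making can start at minute 15 and finishes at minute 40.
After plate making (finishes minute 40), ink mixing can start at minute 40 and finishes at minute 74.
The print run has to wait for ink mixing (finishes minute 74, plus 20-minute gap → minute 94); plate making (finishes minute 40). The latest of these is minute 94, so the print run runs minute 94 to 94 + 40 = minute 134.
Drying has to wait for the print run (finishes minute 134); ink mixing (finishes minute 74, plus 25-minute gap → minute 99). The latest of these is minute 134, so drying runs minute 134 to 134 + 55 = minute 189.

189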